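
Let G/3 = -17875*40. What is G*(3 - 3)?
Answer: 0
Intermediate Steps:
G = -2145000 (G = 3*(-17875*40) = 3*(-715000) = -2145000)
G*(3 - 3) = -2145000*(3 - 3) = -2145000*0 = 0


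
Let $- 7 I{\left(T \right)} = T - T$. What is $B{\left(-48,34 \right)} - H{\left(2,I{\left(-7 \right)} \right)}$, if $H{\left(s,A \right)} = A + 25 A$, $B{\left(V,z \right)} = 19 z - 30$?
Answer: $616$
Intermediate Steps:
$B{\left(V,z \right)} = -30 + 19 z$
$I{\left(T \right)} = 0$ ($I{\left(T \right)} = - \frac{T - T}{7} = \left(- \frac{1}{7}\right) 0 = 0$)
$H{\left(s,A \right)} = 26 A$
$B{\left(-48,34 \right)} - H{\left(2,I{\left(-7 \right)} \right)} = \left(-30 + 19 \cdot 34\right) - 26 \cdot 0 = \left(-30 + 646\right) - 0 = 616 + 0 = 616$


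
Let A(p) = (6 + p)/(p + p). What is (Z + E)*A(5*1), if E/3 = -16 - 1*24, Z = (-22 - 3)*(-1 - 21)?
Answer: 473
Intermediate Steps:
Z = 550 (Z = -25*(-22) = 550)
E = -120 (E = 3*(-16 - 1*24) = 3*(-16 - 24) = 3*(-40) = -120)
A(p) = (6 + p)/(2*p) (A(p) = (6 + p)/((2*p)) = (6 + p)*(1/(2*p)) = (6 + p)/(2*p))
(Z + E)*A(5*1) = (550 - 120)*((6 + 5*1)/(2*((5*1)))) = 430*((½)*(6 + 5)/5) = 430*((½)*(⅕)*11) = 430*(11/10) = 473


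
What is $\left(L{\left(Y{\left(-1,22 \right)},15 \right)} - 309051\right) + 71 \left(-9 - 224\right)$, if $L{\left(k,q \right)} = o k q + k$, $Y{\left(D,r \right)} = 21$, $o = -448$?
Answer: $-466693$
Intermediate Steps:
$L{\left(k,q \right)} = k - 448 k q$ ($L{\left(k,q \right)} = - 448 k q + k = k - 448 k q$)
$\left(L{\left(Y{\left(-1,22 \right)},15 \right)} - 309051\right) + 71 \left(-9 - 224\right) = \left(21 \left(1 - 6720\right) - 309051\right) + 71 \left(-9 - 224\right) = \left(21 \left(1 - 6720\right) - 309051\right) + 71 \left(-233\right) = \left(21 \left(-6719\right) - 309051\right) - 16543 = \left(-141099 - 309051\right) - 16543 = -450150 - 16543 = -466693$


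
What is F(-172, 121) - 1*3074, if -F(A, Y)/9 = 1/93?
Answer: -95297/31 ≈ -3074.1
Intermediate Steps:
F(A, Y) = -3/31 (F(A, Y) = -9/93 = -9*1/93 = -3/31)
F(-172, 121) - 1*3074 = -3/31 - 1*3074 = -3/31 - 3074 = -95297/31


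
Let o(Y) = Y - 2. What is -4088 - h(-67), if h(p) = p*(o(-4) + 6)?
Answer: -4088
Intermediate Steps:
o(Y) = -2 + Y
h(p) = 0 (h(p) = p*((-2 - 4) + 6) = p*(-6 + 6) = p*0 = 0)
-4088 - h(-67) = -4088 - 1*0 = -4088 + 0 = -4088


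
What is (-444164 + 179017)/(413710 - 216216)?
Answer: -265147/197494 ≈ -1.3426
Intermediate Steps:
(-444164 + 179017)/(413710 - 216216) = -265147/197494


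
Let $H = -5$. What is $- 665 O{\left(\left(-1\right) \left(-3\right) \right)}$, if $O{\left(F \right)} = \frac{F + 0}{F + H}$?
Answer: $\frac{1995}{2} \approx 997.5$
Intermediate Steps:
$O{\left(F \right)} = \frac{F}{-5 + F}$ ($O{\left(F \right)} = \frac{F + 0}{F - 5} = \frac{F}{-5 + F}$)
$- 665 O{\left(\left(-1\right) \left(-3\right) \right)} = - 665 \frac{\left(-1\right) \left(-3\right)}{-5 - -3} = - 665 \frac{3}{-5 + 3} = - 665 \frac{3}{-2} = - 665 \cdot 3 \left(- \frac{1}{2}\right) = \left(-665\right) \left(- \frac{3}{2}\right) = \frac{1995}{2}$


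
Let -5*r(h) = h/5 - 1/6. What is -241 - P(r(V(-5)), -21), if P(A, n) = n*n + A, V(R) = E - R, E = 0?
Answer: -4091/6 ≈ -681.83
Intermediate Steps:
V(R) = -R (V(R) = 0 - R = -R)
r(h) = 1/30 - h/25 (r(h) = -(h/5 - 1/6)/5 = -(-1/6 + h/5)/5 = 1/30 - h/25)
P(A, n) = A + n**2 (P(A, n) = n**2 + A = A + n**2)
-241 - P(r(V(-5)), -21) = -241 - ((1/30 - (-1)*(-5)/25) + (-21)**2) = -241 - ((1/30 - 1/25*5) + 441) = -241 - ((1/30 - 1/5) + 441) = -241 - (-1/6 + 441) = -241 - 1*2645/6 = -241 - 2645/6 = -4091/6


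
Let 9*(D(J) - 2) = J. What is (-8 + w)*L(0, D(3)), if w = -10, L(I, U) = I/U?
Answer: 0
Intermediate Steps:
D(J) = 2 + J/9
(-8 + w)*L(0, D(3)) = (-8 - 10)*(0/(2 + (⅑)*3)) = -0/(2 + ⅓) = -0/7/3 = -0*3/7 = -18*0 = 0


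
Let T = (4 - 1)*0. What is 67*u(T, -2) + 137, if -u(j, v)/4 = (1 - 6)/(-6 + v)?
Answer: -61/2 ≈ -30.500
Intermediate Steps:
T = 0 (T = 3*0 = 0)
u(j, v) = 20/(-6 + v) (u(j, v) = -4*(1 - 6)/(-6 + v) = -(-20)/(-6 + v) = 20/(-6 + v))
67*u(T, -2) + 137 = 67*(20/(-6 - 2)) + 137 = 67*(20/(-8)) + 137 = 67*(20*(-⅛)) + 137 = 67*(-5/2) + 137 = -335/2 + 137 = -61/2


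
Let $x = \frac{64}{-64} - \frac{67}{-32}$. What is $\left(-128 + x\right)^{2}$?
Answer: $\frac{16491721}{1024} \approx 16105.0$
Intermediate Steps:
$x = \frac{35}{32}$ ($x = 64 \left(- \frac{1}{64}\right) - - \frac{67}{32} = -1 + \frac{67}{32} = \frac{35}{32} \approx 1.0938$)
$\left(-128 + x\right)^{2} = \left(-128 + \frac{35}{32}\right)^{2} = \left(- \frac{4061}{32}\right)^{2} = \frac{16491721}{1024}$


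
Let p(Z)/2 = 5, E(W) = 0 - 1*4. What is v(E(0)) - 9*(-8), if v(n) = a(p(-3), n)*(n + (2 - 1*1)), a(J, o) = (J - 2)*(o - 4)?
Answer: 264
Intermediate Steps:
E(W) = -4 (E(W) = 0 - 4 = -4)
p(Z) = 10 (p(Z) = 2*5 = 10)
a(J, o) = (-4 + o)*(-2 + J) (a(J, o) = (-2 + J)*(-4 + o) = (-4 + o)*(-2 + J))
v(n) = (1 + n)*(-32 + 8*n) (v(n) = (8 - 4*10 - 2*n + 10*n)*(n + (2 - 1*1)) = (8 - 40 - 2*n + 10*n)*(n + (2 - 1)) = (-32 + 8*n)*(n + 1) = (-32 + 8*n)*(1 + n) = (1 + n)*(-32 + 8*n))
v(E(0)) - 9*(-8) = 8*(1 - 4)*(-4 - 4) - 9*(-8) = 8*(-3)*(-8) + 72 = 192 + 72 = 264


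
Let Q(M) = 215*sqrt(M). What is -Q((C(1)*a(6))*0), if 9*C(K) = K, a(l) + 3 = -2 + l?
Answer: 0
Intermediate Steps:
a(l) = -5 + l (a(l) = -3 + (-2 + l) = -5 + l)
C(K) = K/9
-Q((C(1)*a(6))*0) = -215*sqrt((((1/9)*1)*(-5 + 6))*0) = -215*sqrt(((1/9)*1)*0) = -215*sqrt((1/9)*0) = -215*sqrt(0) = -215*0 = -1*0 = 0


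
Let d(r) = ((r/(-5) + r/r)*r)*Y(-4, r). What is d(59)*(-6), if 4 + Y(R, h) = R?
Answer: -152928/5 ≈ -30586.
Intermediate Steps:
Y(R, h) = -4 + R
d(r) = -8*r*(1 - r/5) (d(r) = ((r/(-5) + r/r)*r)*(-4 - 4) = ((r*(-⅕) + 1)*r)*(-8) = ((-r/5 + 1)*r)*(-8) = ((1 - r/5)*r)*(-8) = (r*(1 - r/5))*(-8) = -8*r*(1 - r/5))
d(59)*(-6) = ((8/5)*59*(-5 + 59))*(-6) = ((8/5)*59*54)*(-6) = (25488/5)*(-6) = -152928/5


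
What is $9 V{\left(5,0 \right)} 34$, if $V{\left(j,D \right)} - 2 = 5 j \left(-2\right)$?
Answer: $-14688$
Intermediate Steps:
$V{\left(j,D \right)} = 2 - 10 j$ ($V{\left(j,D \right)} = 2 + 5 j \left(-2\right) = 2 - 10 j$)
$9 V{\left(5,0 \right)} 34 = 9 \left(2 - 50\right) 34 = 9 \left(-48\right) 34 = \left(-432\right) 34 = -14688$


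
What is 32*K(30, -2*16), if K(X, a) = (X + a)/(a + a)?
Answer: 1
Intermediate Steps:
K(X, a) = (X + a)/(2*a) (K(X, a) = (X + a)/((2*a)) = (X + a)*(1/(2*a)) = (X + a)/(2*a))
32*K(30, -2*16) = 32*((30 - 2*16)/(2*((-2*16)))) = 32*((1/2)*(30 - 32)/(-32)) = 32*((1/2)*(-1/32)*(-2)) = 32*(1/32) = 1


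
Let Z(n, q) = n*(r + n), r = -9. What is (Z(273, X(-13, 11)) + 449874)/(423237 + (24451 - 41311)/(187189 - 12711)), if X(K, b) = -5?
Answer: 5059338566/4102529357 ≈ 1.2332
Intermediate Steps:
Z(n, q) = n*(-9 + n)
(Z(273, X(-13, 11)) + 449874)/(423237 + (24451 - 41311)/(187189 - 12711)) = (273*(-9 + 273) + 449874)/(423237 + (24451 - 41311)/(187189 - 12711)) = (273*264 + 449874)/(423237 - 16860/174478) = (72072 + 449874)/(423237 - 16860*1/174478) = 521946/(423237 - 8430/87239) = 521946/(36922764213/87239) = 521946*(87239/36922764213) = 5059338566/4102529357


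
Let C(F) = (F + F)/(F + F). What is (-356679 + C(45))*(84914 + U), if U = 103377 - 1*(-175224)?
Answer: -129657803170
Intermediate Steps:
C(F) = 1 (C(F) = (2*F)/((2*F)) = (2*F)*(1/(2*F)) = 1)
U = 278601 (U = 103377 + 175224 = 278601)
(-356679 + C(45))*(84914 + U) = (-356679 + 1)*(84914 + 278601) = -356678*363515 = -129657803170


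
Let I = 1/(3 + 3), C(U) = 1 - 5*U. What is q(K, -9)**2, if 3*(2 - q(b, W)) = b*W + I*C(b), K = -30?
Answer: 3010225/324 ≈ 9290.8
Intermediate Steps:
I = 1/6 ≈ 0.16667
q(b, W) = 35/18 + 5*b/18 - W*b/3 (q(b, W) = 2 - (b*W + (1 - 5*b)/6)/3 = 2 - (W*b + (1/6 - 5*b/6))/3 = 2 - (1/6 - 5*b/6 + W*b)/3 = 2 + (-1/18 + 5*b/18 - W*b/3) = 35/18 + 5*b/18 - W*b/3)
q(K, -9)**2 = (35/18 + (5/18)*(-30) - 1/3*(-9)*(-30))**2 = (35/18 - 25/3 - 90)**2 = (-1735/18)**2 = 3010225/324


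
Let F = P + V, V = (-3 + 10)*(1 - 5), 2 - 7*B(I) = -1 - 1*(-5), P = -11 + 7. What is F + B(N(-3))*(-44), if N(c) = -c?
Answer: -136/7 ≈ -19.429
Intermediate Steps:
P = -4
B(I) = -2/7 (B(I) = 2/7 - (-1 - 1*(-5))/7 = 2/7 - (-1 + 5)/7 = 2/7 - ⅐*4 = 2/7 - 4/7 = -2/7)
V = -28 (V = 7*(-4) = -28)
F = -32 (F = -4 - 28 = -32)
F + B(N(-3))*(-44) = -32 - 2/7*(-44) = -32 + 88/7 = -136/7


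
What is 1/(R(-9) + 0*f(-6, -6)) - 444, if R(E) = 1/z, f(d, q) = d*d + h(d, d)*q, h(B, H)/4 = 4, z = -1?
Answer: -445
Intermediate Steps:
h(B, H) = 16 (h(B, H) = 4*4 = 16)
f(d, q) = d**2 + 16*q (f(d, q) = d*d + 16*q = d**2 + 16*q)
R(E) = -1 (R(E) = 1/(-1) = -1)
1/(R(-9) + 0*f(-6, -6)) - 444 = 1/(-1 + 0*((-6)**2 + 16*(-6))) - 444 = 1/(-1 + 0*(36 - 96)) - 444 = 1/(-1 + 0*(-60)) - 444 = 1/(-1 + 0) - 444 = 1/(-1) - 444 = -1 - 444 = -445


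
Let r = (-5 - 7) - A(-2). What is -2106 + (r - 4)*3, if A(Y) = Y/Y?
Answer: -2157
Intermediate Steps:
A(Y) = 1
r = -13 (r = (-5 - 7) - 1*1 = -12 - 1 = -13)
-2106 + (r - 4)*3 = -2106 + (-13 - 4)*3 = -2106 - 17*3 = -2106 - 51 = -2157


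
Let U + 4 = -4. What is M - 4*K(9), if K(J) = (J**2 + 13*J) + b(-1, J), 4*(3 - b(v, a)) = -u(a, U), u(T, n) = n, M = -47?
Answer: -843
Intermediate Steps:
U = -8 (U = -4 - 4 = -8)
b(v, a) = 1 (b(v, a) = 3 - (-1)*(-8)/4 = 3 - 1/4*8 = 3 - 2 = 1)
K(J) = 1 + J**2 + 13*J (K(J) = (J**2 + 13*J) + 1 = 1 + J**2 + 13*J)
M - 4*K(9) = -47 - 4*(1 + 9**2 + 13*9) = -47 - 4*(1 + 81 + 117) = -47 - 4*199 = -47 - 796 = -843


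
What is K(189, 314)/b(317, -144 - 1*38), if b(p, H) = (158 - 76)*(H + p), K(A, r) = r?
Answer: 157/5535 ≈ 0.028365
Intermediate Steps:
b(p, H) = 82*H + 82*p (b(p, H) = 82*(H + p) = 82*H + 82*p)
K(189, 314)/b(317, -144 - 1*38) = 314/(82*(-144 - 1*38) + 82*317) = 314/(82*(-144 - 38) + 25994) = 314/(82*(-182) + 25994) = 314/(-14924 + 25994) = 314/11070 = 314*(1/11070) = 157/5535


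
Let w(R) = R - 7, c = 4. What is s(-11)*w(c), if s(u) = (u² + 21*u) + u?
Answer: 363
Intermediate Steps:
w(R) = -7 + R
s(u) = u² + 22*u
s(-11)*w(c) = (-11*(22 - 11))*(-7 + 4) = -11*11*(-3) = -121*(-3) = 363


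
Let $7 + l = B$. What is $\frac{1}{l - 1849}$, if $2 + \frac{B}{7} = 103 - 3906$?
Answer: $- \frac{1}{28491} \approx -3.5099 \cdot 10^{-5}$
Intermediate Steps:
$B = -26635$ ($B = -14 + 7 \left(103 - 3906\right) = -14 + 7 \left(-3803\right) = -14 - 26621 = -26635$)
$l = -26642$ ($l = -7 - 26635 = -26642$)
$\frac{1}{l - 1849} = \frac{1}{-26642 - 1849} = \frac{1}{-28491} = - \frac{1}{28491}$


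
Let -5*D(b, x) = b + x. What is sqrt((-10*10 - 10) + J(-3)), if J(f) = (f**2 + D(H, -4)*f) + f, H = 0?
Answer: 2*I*sqrt(665)/5 ≈ 10.315*I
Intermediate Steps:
D(b, x) = -b/5 - x/5 (D(b, x) = -(b + x)/5 = -b/5 - x/5)
J(f) = f**2 + 9*f/5 (J(f) = (f**2 + (-1/5*0 - 1/5*(-4))*f) + f = (f**2 + (0 + 4/5)*f) + f = (f**2 + 4*f/5) + f = f**2 + 9*f/5)
sqrt((-10*10 - 10) + J(-3)) = sqrt((-10*10 - 10) + (1/5)*(-3)*(9 + 5*(-3))) = sqrt((-100 - 10) + (1/5)*(-3)*(9 - 15)) = sqrt(-110 + (1/5)*(-3)*(-6)) = sqrt(-110 + 18/5) = sqrt(-532/5) = 2*I*sqrt(665)/5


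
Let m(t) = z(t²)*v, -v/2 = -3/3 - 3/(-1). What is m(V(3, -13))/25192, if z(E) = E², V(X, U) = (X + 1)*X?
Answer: -10368/3149 ≈ -3.2925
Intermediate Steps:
V(X, U) = X*(1 + X) (V(X, U) = (1 + X)*X = X*(1 + X))
v = -4 (v = -2*(-3/3 - 3/(-1)) = -2*(-3*⅓ - 3*(-1)) = -2*(-1 + 3) = -2*2 = -4)
m(t) = -4*t⁴ (m(t) = (t²)²*(-4) = t⁴*(-4) = -4*t⁴)
m(V(3, -13))/25192 = -4*81*(1 + 3)⁴/25192 = -4*(3*4)⁴*(1/25192) = -4*12⁴*(1/25192) = -4*20736*(1/25192) = -82944*1/25192 = -10368/3149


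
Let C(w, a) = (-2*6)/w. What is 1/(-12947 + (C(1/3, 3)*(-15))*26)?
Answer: 1/1093 ≈ 0.00091491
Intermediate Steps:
C(w, a) = -12/w
1/(-12947 + (C(1/3, 3)*(-15))*26) = 1/(-12947 + (-12/(1/3)*(-15))*26) = 1/(-12947 + (-12/⅓*(-15))*26) = 1/(-12947 + (-12*3*(-15))*26) = 1/(-12947 - 36*(-15)*26) = 1/(-12947 + 540*26) = 1/(-12947 + 14040) = 1/1093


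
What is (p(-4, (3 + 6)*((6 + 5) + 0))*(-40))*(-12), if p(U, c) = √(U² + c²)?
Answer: 480*√9817 ≈ 47559.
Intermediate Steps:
(p(-4, (3 + 6)*((6 + 5) + 0))*(-40))*(-12) = (√((-4)² + ((3 + 6)*((6 + 5) + 0))²)*(-40))*(-12) = (√(16 + (9*(11 + 0))²)*(-40))*(-12) = (√(16 + (9*11)²)*(-40))*(-12) = (√(16 + 99²)*(-40))*(-12) = (√(16 + 9801)*(-40))*(-12) = (√9817*(-40))*(-12) = -40*√9817*(-12) = 480*√9817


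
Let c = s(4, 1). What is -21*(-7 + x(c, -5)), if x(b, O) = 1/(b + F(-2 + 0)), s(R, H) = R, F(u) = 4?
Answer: 1155/8 ≈ 144.38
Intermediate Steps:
c = 4
x(b, O) = 1/(4 + b) (x(b, O) = 1/(b + 4) = 1/(4 + b))
-21*(-7 + x(c, -5)) = -21*(-7 + 1/(4 + 4)) = -21*(-7 + 1/8) = -21*(-55/8) = 1155/8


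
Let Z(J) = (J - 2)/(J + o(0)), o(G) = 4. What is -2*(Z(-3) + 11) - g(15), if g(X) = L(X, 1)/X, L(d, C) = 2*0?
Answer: -12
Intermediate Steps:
L(d, C) = 0
g(X) = 0 (g(X) = 0/X = 0)
Z(J) = (-2 + J)/(4 + J) (Z(J) = (J - 2)/(J + 4) = (-2 + J)/(4 + J))
-2*(Z(-3) + 11) - g(15) = -2*((-2 - 3)/(4 - 3) + 11) - 1*0 = -2*(-5/1 + 11) + 0 = -2*(1*(-5) + 11) + 0 = -2*(-5 + 11) + 0 = -2*6 + 0 = -12 + 0 = -12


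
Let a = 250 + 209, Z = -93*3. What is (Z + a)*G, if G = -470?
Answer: -84600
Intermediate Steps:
Z = -279
a = 459
(Z + a)*G = (-279 + 459)*(-470) = 180*(-470) = -84600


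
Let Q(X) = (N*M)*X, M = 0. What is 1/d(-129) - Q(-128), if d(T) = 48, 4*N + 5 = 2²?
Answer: 1/48 ≈ 0.020833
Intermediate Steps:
N = -¼ (N = -5/4 + (¼)*2² = -5/4 + (¼)*4 = -5/4 + 1 = -¼ ≈ -0.25000)
Q(X) = 0 (Q(X) = (-¼*0)*X = 0*X = 0)
1/d(-129) - Q(-128) = 1/48 - 1*0 = 1/48 + 0 = 1/48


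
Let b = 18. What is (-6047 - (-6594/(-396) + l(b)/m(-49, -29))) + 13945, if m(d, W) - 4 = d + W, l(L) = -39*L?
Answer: 19223087/2442 ≈ 7871.9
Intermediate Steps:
m(d, W) = 4 + W + d (m(d, W) = 4 + (d + W) = 4 + (W + d) = 4 + W + d)
(-6047 - (-6594/(-396) + l(b)/m(-49, -29))) + 13945 = (-6047 - (-6594/(-396) + (-39*18)/(4 - 29 - 49))) + 13945 = (-6047 - (-6594*(-1/396) - 702/(-74))) + 13945 = (-6047 - (1099/66 - 702*(-1/74))) + 13945 = (-6047 - (1099/66 + 351/37)) + 13945 = (-6047 - 1*63829/2442) + 13945 = (-6047 - 63829/2442) + 13945 = -14830603/2442 + 13945 = 19223087/2442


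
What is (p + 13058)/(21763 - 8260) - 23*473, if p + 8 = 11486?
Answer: -146874601/13503 ≈ -10877.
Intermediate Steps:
p = 11478 (p = -8 + 11486 = 11478)
(p + 13058)/(21763 - 8260) - 23*473 = (11478 + 13058)/(21763 - 8260) - 23*473 = 24536/13503 - 10879 = -146874601/13503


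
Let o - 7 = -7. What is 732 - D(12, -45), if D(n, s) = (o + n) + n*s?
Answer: 1260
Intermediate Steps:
o = 0 (o = 7 - 7 = 0)
D(n, s) = n + n*s (D(n, s) = (0 + n) + n*s = n + n*s)
732 - D(12, -45) = 732 - 12*(1 - 45) = 732 - 12*(-44) = 732 - 1*(-528) = 732 + 528 = 1260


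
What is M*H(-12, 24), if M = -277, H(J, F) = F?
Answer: -6648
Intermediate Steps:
M*H(-12, 24) = -277*24 = -6648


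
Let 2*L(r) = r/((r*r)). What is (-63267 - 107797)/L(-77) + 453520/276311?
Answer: 7279097648736/276311 ≈ 2.6344e+7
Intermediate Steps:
L(r) = 1/(2*r) (L(r) = (r/((r*r)))/2 = (r/(r²))/2 = (r/r²)/2 = 1/(2*r))
(-63267 - 107797)/L(-77) + 453520/276311 = (-63267 - 107797)/(((½)/(-77))) + 453520/276311 = -171064/((½)*(-1/77)) + 453520*(1/276311) = -171064/(-1/154) + 453520/276311 = -171064*(-154) + 453520/276311 = 26343856 + 453520/276311 = 7279097648736/276311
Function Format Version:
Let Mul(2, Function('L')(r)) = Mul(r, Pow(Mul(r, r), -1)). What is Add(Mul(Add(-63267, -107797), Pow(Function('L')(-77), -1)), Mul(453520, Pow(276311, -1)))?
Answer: Rational(7279097648736, 276311) ≈ 2.6344e+7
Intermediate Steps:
Function('L')(r) = Mul(Rational(1, 2), Pow(r, -1)) (Function('L')(r) = Mul(Rational(1, 2), Mul(r, Pow(Mul(r, r), -1))) = Mul(Rational(1, 2), Mul(r, Pow(Pow(r, 2), -1))) = Mul(Rational(1, 2), Mul(r, Pow(r, -2))) = Mul(Rational(1, 2), Pow(r, -1)))
Add(Mul(Add(-63267, -107797), Pow(Function('L')(-77), -1)), Mul(453520, Pow(276311, -1))) = Add(Mul(Add(-63267, -107797), Pow(Mul(Rational(1, 2), Pow(-77, -1)), -1)), Mul(453520, Pow(276311, -1))) = Add(Mul(-171064, Pow(Mul(Rational(1, 2), Rational(-1, 77)), -1)), Mul(453520, Rational(1, 276311))) = Add(Mul(-171064, Pow(Rational(-1, 154), -1)), Rational(453520, 276311)) = Add(Mul(-171064, -154), Rational(453520, 276311)) = Add(26343856, Rational(453520, 276311)) = Rational(7279097648736, 276311)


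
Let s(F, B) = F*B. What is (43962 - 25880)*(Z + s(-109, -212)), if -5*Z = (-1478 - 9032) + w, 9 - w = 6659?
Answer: 479896280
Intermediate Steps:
w = -6650 (w = 9 - 1*6659 = 9 - 6659 = -6650)
s(F, B) = B*F
Z = 3432 (Z = -((-1478 - 9032) - 6650)/5 = -(-10510 - 6650)/5 = -⅕*(-17160) = 3432)
(43962 - 25880)*(Z + s(-109, -212)) = (43962 - 25880)*(3432 - 212*(-109)) = 18082*(3432 + 23108) = 18082*26540 = 479896280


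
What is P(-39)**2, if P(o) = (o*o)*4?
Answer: 37015056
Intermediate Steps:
P(o) = 4*o**2 (P(o) = o**2*4 = 4*o**2)
P(-39)**2 = (4*(-39)**2)**2 = (4*1521)**2 = 6084**2 = 37015056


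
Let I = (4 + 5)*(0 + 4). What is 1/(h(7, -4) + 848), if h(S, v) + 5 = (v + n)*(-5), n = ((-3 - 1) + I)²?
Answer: -1/4257 ≈ -0.00023491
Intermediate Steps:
I = 36 (I = 9*4 = 36)
n = 1024 (n = ((-3 - 1) + 36)² = (-4 + 36)² = 32² = 1024)
h(S, v) = -5125 - 5*v (h(S, v) = -5 + (v + 1024)*(-5) = -5 + (1024 + v)*(-5) = -5 + (-5120 - 5*v) = -5125 - 5*v)
1/(h(7, -4) + 848) = 1/((-5125 - 5*(-4)) + 848) = 1/((-5125 + 20) + 848) = 1/(-5105 + 848) = 1/(-4257) = -1/4257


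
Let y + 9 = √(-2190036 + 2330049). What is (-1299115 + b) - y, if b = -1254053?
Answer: -2553159 - 3*√15557 ≈ -2.5535e+6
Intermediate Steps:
y = -9 + 3*√15557 (y = -9 + √(-2190036 + 2330049) = -9 + √140013 = -9 + 3*√15557 ≈ 365.18)
(-1299115 + b) - y = (-1299115 - 1254053) - (-9 + 3*√15557) = -2553168 + (9 - 3*√15557) = -2553159 - 3*√15557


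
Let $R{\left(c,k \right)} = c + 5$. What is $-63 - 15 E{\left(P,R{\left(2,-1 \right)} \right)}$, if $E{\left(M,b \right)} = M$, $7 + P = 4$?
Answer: $-18$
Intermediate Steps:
$R{\left(c,k \right)} = 5 + c$
$P = -3$ ($P = -7 + 4 = -3$)
$-63 - 15 E{\left(P,R{\left(2,-1 \right)} \right)} = -63 - -45 = -63 + 45 = -18$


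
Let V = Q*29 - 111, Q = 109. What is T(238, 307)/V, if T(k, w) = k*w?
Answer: 36533/1525 ≈ 23.956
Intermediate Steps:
V = 3050 (V = 109*29 - 111 = 3161 - 111 = 3050)
T(238, 307)/V = (238*307)/3050 = 73066*(1/3050) = 36533/1525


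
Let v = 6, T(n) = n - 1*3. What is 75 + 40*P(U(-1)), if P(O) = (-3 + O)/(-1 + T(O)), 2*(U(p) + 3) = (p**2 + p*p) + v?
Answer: 305/3 ≈ 101.67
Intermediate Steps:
T(n) = -3 + n (T(n) = n - 3 = -3 + n)
U(p) = p**2 (U(p) = -3 + ((p**2 + p*p) + 6)/2 = -3 + ((p**2 + p**2) + 6)/2 = -3 + (2*p**2 + 6)/2 = -3 + (6 + 2*p**2)/2 = -3 + (3 + p**2) = p**2)
P(O) = (-3 + O)/(-4 + O) (P(O) = (-3 + O)/(-1 + (-3 + O)) = (-3 + O)/(-4 + O))
75 + 40*P(U(-1)) = 75 + 40*((-3 + (-1)**2)/(-4 + (-1)**2)) = 75 + 40*((-3 + 1)/(-4 + 1)) = 75 + 40*(-2/(-3)) = 75 + 40*(-1/3*(-2)) = 75 + 40*(2/3) = 75 + 80/3 = 305/3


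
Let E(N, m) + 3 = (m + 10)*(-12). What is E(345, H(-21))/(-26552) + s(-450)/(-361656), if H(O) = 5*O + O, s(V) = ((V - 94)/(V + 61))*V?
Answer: -2623755583/51881200744 ≈ -0.050572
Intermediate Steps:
s(V) = V*(-94 + V)/(61 + V) (s(V) = ((-94 + V)/(61 + V))*V = V*(-94 + V)/(61 + V))
H(O) = 6*O
E(N, m) = -123 - 12*m (E(N, m) = -3 + (m + 10)*(-12) = -3 + (10 + m)*(-12) = -3 + (-120 - 12*m) = -123 - 12*m)
E(345, H(-21))/(-26552) + s(-450)/(-361656) = (-123 - 72*(-21))/(-26552) - 450*(-94 - 450)/(61 - 450)/(-361656) = (-123 - 12*(-126))*(-1/26552) - 450*(-544)/(-389)*(-1/361656) = (-123 + 1512)*(-1/26552) - 450*(-1/389)*(-544)*(-1/361656) = 1389*(-1/26552) - 244800/389*(-1/361656) = -1389/26552 + 3400/1953947 = -2623755583/51881200744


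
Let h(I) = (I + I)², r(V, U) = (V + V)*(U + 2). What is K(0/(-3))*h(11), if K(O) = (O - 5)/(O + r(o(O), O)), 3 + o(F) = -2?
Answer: 121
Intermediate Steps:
o(F) = -5 (o(F) = -3 - 2 = -5)
r(V, U) = 2*V*(2 + U) (r(V, U) = (2*V)*(2 + U) = 2*V*(2 + U))
h(I) = 4*I² (h(I) = (2*I)² = 4*I²)
K(O) = (-5 + O)/(-20 - 9*O) (K(O) = (O - 5)/(O + 2*(-5)*(2 + O)) = (-5 + O)/(O + (-20 - 10*O)) = (-5 + O)/(-20 - 9*O))
K(0/(-3))*h(11) = ((5 - 0/(-3))/(20 + 9*(0/(-3))))*(4*11²) = ((5 - 0*(-1)/3)/(20 + 9*(0*(-⅓))))*(4*121) = ((5 - 1*0)/(20 + 9*0))*484 = ((5 + 0)/(20 + 0))*484 = (5/20)*484 = ((1/20)*5)*484 = (¼)*484 = 121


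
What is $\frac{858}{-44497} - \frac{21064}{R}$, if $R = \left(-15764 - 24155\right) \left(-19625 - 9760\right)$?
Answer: $- \frac{1007388286078}{52195862708055} \approx -0.0193$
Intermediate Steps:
$R = 1173019815$ ($R = \left(-39919\right) \left(-29385\right) = 1173019815$)
$\frac{858}{-44497} - \frac{21064}{R} = \frac{858}{-44497} - \frac{21064}{1173019815} = 858 \left(- \frac{1}{44497}\right) - \frac{21064}{1173019815} = - \frac{858}{44497} - \frac{21064}{1173019815} = - \frac{1007388286078}{52195862708055}$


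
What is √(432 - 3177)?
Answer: 3*I*√305 ≈ 52.393*I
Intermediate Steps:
√(432 - 3177) = √(-2745) = 3*I*√305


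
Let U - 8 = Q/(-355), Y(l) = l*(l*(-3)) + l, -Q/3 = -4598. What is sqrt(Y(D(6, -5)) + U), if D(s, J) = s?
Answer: 2*I*sqrt(4185805)/355 ≈ 11.526*I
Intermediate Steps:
Q = 13794 (Q = -3*(-4598) = 13794)
Y(l) = l - 3*l**2 (Y(l) = l*(-3*l) + l = -3*l**2 + l = l - 3*l**2)
U = -10954/355 (U = 8 + 13794/(-355) = 8 + 13794*(-1/355) = 8 - 13794/355 = -10954/355 ≈ -30.856)
sqrt(Y(D(6, -5)) + U) = sqrt(6*(1 - 3*6) - 10954/355) = sqrt(6*(1 - 18) - 10954/355) = sqrt(6*(-17) - 10954/355) = sqrt(-102 - 10954/355) = sqrt(-47164/355) = 2*I*sqrt(4185805)/355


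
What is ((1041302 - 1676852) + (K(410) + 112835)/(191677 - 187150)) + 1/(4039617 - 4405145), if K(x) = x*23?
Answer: -116847628463823/183860584 ≈ -6.3552e+5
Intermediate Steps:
K(x) = 23*x
((1041302 - 1676852) + (K(410) + 112835)/(191677 - 187150)) + 1/(4039617 - 4405145) = ((1041302 - 1676852) + (23*410 + 112835)/(191677 - 187150)) + 1/(4039617 - 4405145) = (-635550 + (9430 + 112835)/4527) + 1/(-365528) = (-635550 + 122265*(1/4527)) - 1/365528 = (-635550 + 13585/503) - 1/365528 = -319668065/503 - 1/365528 = -116847628463823/183860584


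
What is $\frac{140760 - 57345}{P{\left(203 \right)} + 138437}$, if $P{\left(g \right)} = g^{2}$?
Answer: $\frac{27805}{59882} \approx 0.46433$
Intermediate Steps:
$\frac{140760 - 57345}{P{\left(203 \right)} + 138437} = \frac{140760 - 57345}{203^{2} + 138437} = \frac{83415}{41209 + 138437} = \frac{83415}{179646} = 83415 \cdot \frac{1}{179646} = \frac{27805}{59882}$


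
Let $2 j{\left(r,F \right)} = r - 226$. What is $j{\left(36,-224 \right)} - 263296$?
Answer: $-263391$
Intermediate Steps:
$j{\left(r,F \right)} = -113 + \frac{r}{2}$ ($j{\left(r,F \right)} = \frac{r - 226}{2} = \frac{-226 + r}{2} = -113 + \frac{r}{2}$)
$j{\left(36,-224 \right)} - 263296 = \left(-113 + \frac{1}{2} \cdot 36\right) - 263296 = \left(-113 + 18\right) - 263296 = -95 - 263296 = -263391$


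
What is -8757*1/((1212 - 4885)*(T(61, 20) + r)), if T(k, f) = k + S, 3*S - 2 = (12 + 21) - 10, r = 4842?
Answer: 189/389338 ≈ 0.00048544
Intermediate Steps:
S = 25/3 (S = ⅔ + ((12 + 21) - 10)/3 = ⅔ + (33 - 10)/3 = ⅔ + (⅓)*23 = ⅔ + 23/3 = 25/3 ≈ 8.3333)
T(k, f) = 25/3 + k (T(k, f) = k + 25/3 = 25/3 + k)
-8757*1/((1212 - 4885)*(T(61, 20) + r)) = -8757*1/((1212 - 4885)*((25/3 + 61) + 4842)) = -8757*(-1/(3673*(208/3 + 4842))) = -8757/((14734/3)*(-3673)) = -8757/(-54117982/3) = -8757*(-3/54117982) = 189/389338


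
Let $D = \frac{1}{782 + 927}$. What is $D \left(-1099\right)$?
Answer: $- \frac{1099}{1709} \approx -0.64307$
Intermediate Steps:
$D = \frac{1}{1709} \approx 0.00058514$
$D \left(-1099\right) = \frac{1}{1709} \left(-1099\right) = - \frac{1099}{1709}$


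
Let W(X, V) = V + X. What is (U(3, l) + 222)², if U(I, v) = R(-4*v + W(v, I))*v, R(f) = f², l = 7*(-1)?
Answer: 14516100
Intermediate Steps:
l = -7
U(I, v) = v*(I - 3*v)² (U(I, v) = (-4*v + (I + v))²*v = (I - 3*v)²*v = v*(I - 3*v)²)
(U(3, l) + 222)² = (-7*(3 - 3*(-7))² + 222)² = (-7*(3 + 21)² + 222)² = (-7*24² + 222)² = (-7*576 + 222)² = (-4032 + 222)² = (-3810)² = 14516100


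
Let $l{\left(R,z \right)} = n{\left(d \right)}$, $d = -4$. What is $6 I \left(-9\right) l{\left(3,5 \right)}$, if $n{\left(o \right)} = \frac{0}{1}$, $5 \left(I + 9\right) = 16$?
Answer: $0$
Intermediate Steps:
$I = - \frac{29}{5}$ ($I = -9 + \frac{1}{5} \cdot 16 = -9 + \frac{16}{5} = - \frac{29}{5} \approx -5.8$)
$n{\left(o \right)} = 0$ ($n{\left(o \right)} = 0 \cdot 1 = 0$)
$l{\left(R,z \right)} = 0$
$6 I \left(-9\right) l{\left(3,5 \right)} = 6 \left(- \frac{29}{5}\right) \left(-9\right) 0 = \left(- \frac{174}{5}\right) \left(-9\right) 0 = \frac{1566}{5} \cdot 0 = 0$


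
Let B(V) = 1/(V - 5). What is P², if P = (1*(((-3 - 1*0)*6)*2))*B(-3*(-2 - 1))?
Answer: 81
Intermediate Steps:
B(V) = 1/(-5 + V)
P = -9 (P = (1*(((-3 - 1*0)*6)*2))/(-5 - 3*(-2 - 1)) = (1*(((-3 + 0)*6)*2))/(-5 - 3*(-3)) = (1*(-3*6*2))/(-5 + 9) = (1*(-18*2))/4 = (1*(-36))*(¼) = -36*¼ = -9)
P² = (-9)² = 81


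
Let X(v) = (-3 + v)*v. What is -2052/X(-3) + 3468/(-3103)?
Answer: -357210/3103 ≈ -115.12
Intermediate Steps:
X(v) = v*(-3 + v)
-2052/X(-3) + 3468/(-3103) = -2052*(-1/(3*(-3 - 3))) + 3468/(-3103) = -2052/((-3*(-6))) + 3468*(-1/3103) = -2052/18 - 3468/3103 = -2052*1/18 - 3468/3103 = -114 - 3468/3103 = -357210/3103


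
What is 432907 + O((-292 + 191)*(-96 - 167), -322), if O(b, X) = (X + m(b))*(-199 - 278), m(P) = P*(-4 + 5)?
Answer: -12084050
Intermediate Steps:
m(P) = P (m(P) = P*1 = P)
O(b, X) = -477*X - 477*b (O(b, X) = (X + b)*(-199 - 278) = (X + b)*(-477) = -477*X - 477*b)
432907 + O((-292 + 191)*(-96 - 167), -322) = 432907 + (-477*(-322) - 477*(-292 + 191)*(-96 - 167)) = 432907 + (153594 - (-48177)*(-263)) = 432907 + (153594 - 477*26563) = 432907 + (153594 - 12670551) = 432907 - 12516957 = -12084050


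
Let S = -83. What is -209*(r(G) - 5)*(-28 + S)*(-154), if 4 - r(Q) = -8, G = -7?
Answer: -25008522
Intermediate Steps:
r(Q) = 12 (r(Q) = 4 - 1*(-8) = 4 + 8 = 12)
-209*(r(G) - 5)*(-28 + S)*(-154) = -209*(12 - 5)*(-28 - 83)*(-154) = -1463*(-111)*(-154) = -209*(-777)*(-154) = 162393*(-154) = -25008522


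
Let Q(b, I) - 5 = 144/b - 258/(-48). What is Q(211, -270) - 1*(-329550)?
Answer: 556299065/1688 ≈ 3.2956e+5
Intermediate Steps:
Q(b, I) = 83/8 + 144/b (Q(b, I) = 5 + (144/b - 258/(-48)) = 5 + (144/b - 258*(-1/48)) = 5 + (144/b + 43/8) = 5 + (43/8 + 144/b) = 83/8 + 144/b)
Q(211, -270) - 1*(-329550) = (83/8 + 144/211) - 1*(-329550) = (83/8 + 144*(1/211)) + 329550 = (83/8 + 144/211) + 329550 = 18665/1688 + 329550 = 556299065/1688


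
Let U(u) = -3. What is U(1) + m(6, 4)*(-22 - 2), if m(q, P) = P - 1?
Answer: -75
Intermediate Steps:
m(q, P) = -1 + P
U(1) + m(6, 4)*(-22 - 2) = -3 + (-1 + 4)*(-22 - 2) = -3 + 3*(-24) = -3 - 72 = -75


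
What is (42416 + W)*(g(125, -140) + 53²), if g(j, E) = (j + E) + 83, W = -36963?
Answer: 15688281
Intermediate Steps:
g(j, E) = 83 + E + j (g(j, E) = (E + j) + 83 = 83 + E + j)
(42416 + W)*(g(125, -140) + 53²) = (42416 - 36963)*((83 - 140 + 125) + 53²) = 5453*(68 + 2809) = 5453*2877 = 15688281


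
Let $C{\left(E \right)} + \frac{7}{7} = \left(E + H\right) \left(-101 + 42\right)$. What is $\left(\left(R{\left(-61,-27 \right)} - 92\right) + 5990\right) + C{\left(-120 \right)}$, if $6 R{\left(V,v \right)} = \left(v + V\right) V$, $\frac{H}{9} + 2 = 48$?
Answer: $- \frac{31663}{3} \approx -10554.0$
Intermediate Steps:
$H = 414$ ($H = -18 + 9 \cdot 48 = -18 + 432 = 414$)
$C{\left(E \right)} = -24427 - 59 E$ ($C{\left(E \right)} = -1 + \left(E + 414\right) \left(-101 + 42\right) = -1 + \left(414 + E\right) \left(-59\right) = -1 - \left(24426 + 59 E\right) = -24427 - 59 E$)
$R{\left(V,v \right)} = \frac{V \left(V + v\right)}{6}$ ($R{\left(V,v \right)} = \frac{\left(v + V\right) V}{6} = \frac{\left(V + v\right) V}{6} = \frac{V \left(V + v\right)}{6}$)
$\left(\left(R{\left(-61,-27 \right)} - 92\right) + 5990\right) + C{\left(-120 \right)} = \left(\left(\frac{1}{6} \left(-61\right) \left(-61 - 27\right) - 92\right) + 5990\right) - 17347 = \left(\left(\frac{1}{6} \left(-61\right) \left(-88\right) - 92\right) + 5990\right) + \left(-24427 + 7080\right) = \left(\left(\frac{2684}{3} - 92\right) + 5990\right) - 17347 = \left(\frac{2408}{3} + 5990\right) - 17347 = \frac{20378}{3} - 17347 = - \frac{31663}{3}$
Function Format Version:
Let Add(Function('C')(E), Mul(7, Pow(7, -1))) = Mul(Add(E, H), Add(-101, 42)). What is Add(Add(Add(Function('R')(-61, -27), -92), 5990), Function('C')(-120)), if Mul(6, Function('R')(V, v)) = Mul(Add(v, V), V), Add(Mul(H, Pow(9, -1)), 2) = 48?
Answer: Rational(-31663, 3) ≈ -10554.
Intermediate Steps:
H = 414 (H = Add(-18, Mul(9, 48)) = Add(-18, 432) = 414)
Function('C')(E) = Add(-24427, Mul(-59, E)) (Function('C')(E) = Add(-1, Mul(Add(E, 414), Add(-101, 42))) = Add(-1, Mul(Add(414, E), -59)) = Add(-1, Add(-24426, Mul(-59, E))) = Add(-24427, Mul(-59, E)))
Function('R')(V, v) = Mul(Rational(1, 6), V, Add(V, v)) (Function('R')(V, v) = Mul(Rational(1, 6), Mul(Add(v, V), V)) = Mul(Rational(1, 6), Mul(Add(V, v), V)) = Mul(Rational(1, 6), Mul(V, Add(V, v))) = Mul(Rational(1, 6), V, Add(V, v)))
Add(Add(Add(Function('R')(-61, -27), -92), 5990), Function('C')(-120)) = Add(Add(Add(Mul(Rational(1, 6), -61, Add(-61, -27)), -92), 5990), Add(-24427, Mul(-59, -120))) = Add(Add(Add(Mul(Rational(1, 6), -61, -88), -92), 5990), Add(-24427, 7080)) = Add(Add(Add(Rational(2684, 3), -92), 5990), -17347) = Add(Add(Rational(2408, 3), 5990), -17347) = Add(Rational(20378, 3), -17347) = Rational(-31663, 3)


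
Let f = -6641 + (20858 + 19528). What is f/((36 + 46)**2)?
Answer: 33745/6724 ≈ 5.0186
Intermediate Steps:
f = 33745 (f = -6641 + 40386 = 33745)
f/((36 + 46)**2) = 33745/((36 + 46)**2) = 33745/(82**2) = 33745/6724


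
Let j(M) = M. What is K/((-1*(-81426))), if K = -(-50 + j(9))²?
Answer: -41/1986 ≈ -0.020645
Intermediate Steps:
K = -1681 (K = -(-50 + 9)² = -1*(-41)² = -1*1681 = -1681)
K/((-1*(-81426))) = -1681/((-1*(-81426))) = -1681/81426 = -1681*1/81426 = -41/1986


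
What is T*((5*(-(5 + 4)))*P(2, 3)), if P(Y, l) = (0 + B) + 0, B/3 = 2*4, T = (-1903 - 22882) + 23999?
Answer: 848880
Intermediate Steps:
T = -786 (T = -24785 + 23999 = -786)
B = 24 (B = 3*(2*4) = 3*8 = 24)
P(Y, l) = 24 (P(Y, l) = (0 + 24) + 0 = 24 + 0 = 24)
T*((5*(-(5 + 4)))*P(2, 3)) = -786*5*(-(5 + 4))*24 = -786*5*(-1*9)*24 = -786*5*(-9)*24 = -(-35370)*24 = -786*(-1080) = 848880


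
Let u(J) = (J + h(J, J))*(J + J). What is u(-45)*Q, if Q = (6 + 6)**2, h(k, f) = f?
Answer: 1166400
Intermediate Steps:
Q = 144 (Q = 12**2 = 144)
u(J) = 4*J**2 (u(J) = (J + J)*(J + J) = (2*J)*(2*J) = 4*J**2)
u(-45)*Q = (4*(-45)**2)*144 = (4*2025)*144 = 8100*144 = 1166400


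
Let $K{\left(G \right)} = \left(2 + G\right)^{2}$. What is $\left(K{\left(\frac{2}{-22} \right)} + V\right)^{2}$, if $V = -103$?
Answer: $\frac{144528484}{14641} \approx 9871.5$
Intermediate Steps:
$\left(K{\left(\frac{2}{-22} \right)} + V\right)^{2} = \left(\left(2 + \frac{2}{-22}\right)^{2} - 103\right)^{2} = \left(\left(2 + 2 \left(- \frac{1}{22}\right)\right)^{2} - 103\right)^{2} = \left(\left(2 - \frac{1}{11}\right)^{2} - 103\right)^{2} = \left(\left(\frac{21}{11}\right)^{2} - 103\right)^{2} = \left(\frac{441}{121} - 103\right)^{2} = \left(- \frac{12022}{121}\right)^{2} = \frac{144528484}{14641}$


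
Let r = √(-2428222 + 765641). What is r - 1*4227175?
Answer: -4227175 + I*√1662581 ≈ -4.2272e+6 + 1289.4*I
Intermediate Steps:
r = I*√1662581 (r = √(-1662581) = I*√1662581 ≈ 1289.4*I)
r - 1*4227175 = I*√1662581 - 1*4227175 = I*√1662581 - 4227175 = -4227175 + I*√1662581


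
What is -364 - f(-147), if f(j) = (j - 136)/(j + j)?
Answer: -107299/294 ≈ -364.96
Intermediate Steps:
f(j) = (-136 + j)/(2*j) (f(j) = (-136 + j)/((2*j)) = (-136 + j)*(1/(2*j)) = (-136 + j)/(2*j))
-364 - f(-147) = -364 - (-136 - 147)/(2*(-147)) = -364 - (-1)*(-283)/(2*147) = -364 - 1*283/294 = -364 - 283/294 = -107299/294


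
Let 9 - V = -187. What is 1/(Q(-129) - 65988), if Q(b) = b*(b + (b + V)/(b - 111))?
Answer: -80/3944879 ≈ -2.0279e-5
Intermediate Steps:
V = 196 (V = 9 - 1*(-187) = 9 + 187 = 196)
Q(b) = b*(b + (196 + b)/(-111 + b)) (Q(b) = b*(b + (b + 196)/(b - 111)) = b*(b + (196 + b)/(-111 + b)))
1/(Q(-129) - 65988) = 1/(-129*(196 + (-129)² - 110*(-129))/(-111 - 129) - 65988) = 1/(-129*(196 + 16641 + 14190)/(-240) - 65988) = 1/(-129*(-1/240)*31027 - 65988) = 1/(1334161/80 - 65988) = 1/(-3944879/80) = -80/3944879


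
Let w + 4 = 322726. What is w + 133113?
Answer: 455835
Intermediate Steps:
w = 322722 (w = -4 + 322726 = 322722)
w + 133113 = 322722 + 133113 = 455835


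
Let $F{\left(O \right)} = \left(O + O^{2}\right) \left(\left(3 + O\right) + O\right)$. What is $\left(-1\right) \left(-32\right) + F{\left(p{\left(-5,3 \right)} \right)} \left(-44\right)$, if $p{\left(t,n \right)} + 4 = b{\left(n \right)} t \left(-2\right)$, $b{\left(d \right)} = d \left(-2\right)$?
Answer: $22176032$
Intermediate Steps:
$b{\left(d \right)} = - 2 d$
$p{\left(t,n \right)} = -4 + 4 n t$ ($p{\left(t,n \right)} = -4 + - 2 n t \left(-2\right) = -4 + 4 n t$)
$F{\left(O \right)} = \left(3 + 2 O\right) \left(O + O^{2}\right)$ ($F{\left(O \right)} = \left(O + O^{2}\right) \left(3 + 2 O\right) = \left(3 + 2 O\right) \left(O + O^{2}\right)$)
$\left(-1\right) \left(-32\right) + F{\left(p{\left(-5,3 \right)} \right)} \left(-44\right) = \left(-1\right) \left(-32\right) + \left(-4 + 4 \cdot 3 \left(-5\right)\right) \left(3 + 2 \left(-4 + 4 \cdot 3 \left(-5\right)\right)^{2} + 5 \left(-4 + 4 \cdot 3 \left(-5\right)\right)\right) \left(-44\right) = 32 + \left(-4 - 60\right) \left(3 + 2 \left(-4 - 60\right)^{2} + 5 \left(-4 - 60\right)\right) \left(-44\right) = 32 + - 64 \left(3 + 2 \left(-64\right)^{2} + 5 \left(-64\right)\right) \left(-44\right) = 32 + - 64 \left(3 + 2 \cdot 4096 - 320\right) \left(-44\right) = 32 + - 64 \left(3 + 8192 - 320\right) \left(-44\right) = 32 + \left(-64\right) 7875 \left(-44\right) = 32 - -22176000 = 32 + 22176000 = 22176032$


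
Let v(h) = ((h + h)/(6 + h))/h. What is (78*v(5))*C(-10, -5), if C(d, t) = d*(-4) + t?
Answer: 5460/11 ≈ 496.36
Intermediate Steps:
C(d, t) = t - 4*d (C(d, t) = -4*d + t = t - 4*d)
v(h) = 2/(6 + h) (v(h) = ((2*h)/(6 + h))/h = (2*h/(6 + h))/h = 2/(6 + h))
(78*v(5))*C(-10, -5) = (78*(2/(6 + 5)))*(-5 - 4*(-10)) = (78*(2/11))*(-5 + 40) = (78*(2*(1/11)))*35 = (78*(2/11))*35 = (156/11)*35 = 5460/11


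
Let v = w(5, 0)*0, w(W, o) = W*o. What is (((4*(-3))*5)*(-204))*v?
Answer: 0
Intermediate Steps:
v = 0 (v = (5*0)*0 = 0*0 = 0)
(((4*(-3))*5)*(-204))*v = (((4*(-3))*5)*(-204))*0 = (-12*5*(-204))*0 = -60*(-204)*0 = 12240*0 = 0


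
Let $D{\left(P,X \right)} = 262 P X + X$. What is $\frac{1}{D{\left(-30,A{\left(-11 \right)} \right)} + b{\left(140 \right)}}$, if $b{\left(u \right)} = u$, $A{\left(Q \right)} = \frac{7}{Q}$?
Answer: $\frac{11}{56553} \approx 0.00019451$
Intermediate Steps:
$D{\left(P,X \right)} = X + 262 P X$ ($D{\left(P,X \right)} = 262 P X + X = X + 262 P X$)
$\frac{1}{D{\left(-30,A{\left(-11 \right)} \right)} + b{\left(140 \right)}} = \frac{1}{\frac{7}{-11} \left(1 + 262 \left(-30\right)\right) + 140} = \frac{1}{7 \left(- \frac{1}{11}\right) \left(1 - 7860\right) + 140} = \frac{1}{\left(- \frac{7}{11}\right) \left(-7859\right) + 140} = \frac{1}{\frac{55013}{11} + 140} = \frac{1}{\frac{56553}{11}} = \frac{11}{56553}$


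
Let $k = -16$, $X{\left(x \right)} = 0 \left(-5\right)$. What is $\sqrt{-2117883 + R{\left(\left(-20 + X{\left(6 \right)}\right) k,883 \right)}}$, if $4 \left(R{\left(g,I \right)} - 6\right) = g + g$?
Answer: $i \sqrt{2117717} \approx 1455.2 i$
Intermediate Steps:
$X{\left(x \right)} = 0$
$R{\left(g,I \right)} = 6 + \frac{g}{2}$ ($R{\left(g,I \right)} = 6 + \frac{g + g}{4} = 6 + \frac{2 g}{4} = 6 + \frac{g}{2}$)
$\sqrt{-2117883 + R{\left(\left(-20 + X{\left(6 \right)}\right) k,883 \right)}} = \sqrt{-2117883 + \left(6 + \frac{\left(-20 + 0\right) \left(-16\right)}{2}\right)} = \sqrt{-2117883 + \left(6 + \frac{\left(-20\right) \left(-16\right)}{2}\right)} = \sqrt{-2117883 + \left(6 + \frac{1}{2} \cdot 320\right)} = \sqrt{-2117883 + \left(6 + 160\right)} = \sqrt{-2117883 + 166} = \sqrt{-2117717} = i \sqrt{2117717}$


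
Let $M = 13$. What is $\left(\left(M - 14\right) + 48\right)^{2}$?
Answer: $2209$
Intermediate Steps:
$\left(\left(M - 14\right) + 48\right)^{2} = \left(\left(13 - 14\right) + 48\right)^{2} = \left(-1 + 48\right)^{2} = 47^{2} = 2209$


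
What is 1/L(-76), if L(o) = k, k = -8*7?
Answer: -1/56 ≈ -0.017857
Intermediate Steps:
k = -56
L(o) = -56
1/L(-76) = 1/(-56) = -1/56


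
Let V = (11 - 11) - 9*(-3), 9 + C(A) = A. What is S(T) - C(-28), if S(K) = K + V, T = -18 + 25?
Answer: 71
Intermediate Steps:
C(A) = -9 + A
V = 27 (V = 0 + 27 = 27)
T = 7
S(K) = 27 + K (S(K) = K + 27 = 27 + K)
S(T) - C(-28) = (27 + 7) - (-9 - 28) = 34 - 1*(-37) = 34 + 37 = 71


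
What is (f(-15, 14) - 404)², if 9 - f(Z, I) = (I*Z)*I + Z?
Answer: 6553600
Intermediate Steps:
f(Z, I) = 9 - Z - Z*I² (f(Z, I) = 9 - ((I*Z)*I + Z) = 9 - (Z*I² + Z) = 9 - (Z + Z*I²) = 9 + (-Z - Z*I²) = 9 - Z - Z*I²)
(f(-15, 14) - 404)² = ((9 - 1*(-15) - 1*(-15)*14²) - 404)² = ((9 + 15 - 1*(-15)*196) - 404)² = ((9 + 15 + 2940) - 404)² = (2964 - 404)² = 2560² = 6553600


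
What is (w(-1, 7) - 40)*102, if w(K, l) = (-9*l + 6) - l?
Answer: -10608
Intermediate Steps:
w(K, l) = 6 - 10*l (w(K, l) = (6 - 9*l) - l = 6 - 10*l)
(w(-1, 7) - 40)*102 = ((6 - 10*7) - 40)*102 = ((6 - 70) - 40)*102 = (-64 - 40)*102 = -104*102 = -10608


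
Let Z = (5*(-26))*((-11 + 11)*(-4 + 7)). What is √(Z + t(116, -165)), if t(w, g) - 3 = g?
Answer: 9*I*√2 ≈ 12.728*I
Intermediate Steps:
t(w, g) = 3 + g
Z = 0 (Z = -0*3 = -130*0 = 0)
√(Z + t(116, -165)) = √(0 + (3 - 165)) = √(0 - 162) = √(-162) = 9*I*√2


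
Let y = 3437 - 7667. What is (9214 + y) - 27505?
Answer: -22521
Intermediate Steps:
y = -4230
(9214 + y) - 27505 = (9214 - 4230) - 27505 = 4984 - 27505 = -22521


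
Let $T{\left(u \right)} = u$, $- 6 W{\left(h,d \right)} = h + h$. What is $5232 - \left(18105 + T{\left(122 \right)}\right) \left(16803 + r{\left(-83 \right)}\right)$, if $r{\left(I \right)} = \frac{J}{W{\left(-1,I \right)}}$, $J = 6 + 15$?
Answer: $-307411350$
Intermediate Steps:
$W{\left(h,d \right)} = - \frac{h}{3}$ ($W{\left(h,d \right)} = - \frac{h + h}{6} = - \frac{2 h}{6} = - \frac{h}{3}$)
$J = 21$
$r{\left(I \right)} = 63$ ($r{\left(I \right)} = \frac{21}{\left(- \frac{1}{3}\right) \left(-1\right)} = 21 \frac{1}{\frac{1}{3}} = 21 \cdot 3 = 63$)
$5232 - \left(18105 + T{\left(122 \right)}\right) \left(16803 + r{\left(-83 \right)}\right) = 5232 - \left(18105 + 122\right) \left(16803 + 63\right) = 5232 - 18227 \cdot 16866 = 5232 - 307416582 = -307411350$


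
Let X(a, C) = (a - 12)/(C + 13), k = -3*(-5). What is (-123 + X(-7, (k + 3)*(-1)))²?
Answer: 355216/25 ≈ 14209.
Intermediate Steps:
k = 15
X(a, C) = (-12 + a)/(13 + C)
(-123 + X(-7, (k + 3)*(-1)))² = (-123 + (-12 - 7)/(13 + (15 + 3)*(-1)))² = (-123 - 19/(13 + 18*(-1)))² = (-123 - 19/(13 - 18))² = (-123 - 19/(-5))² = (-123 - ⅕*(-19))² = (-123 + 19/5)² = (-596/5)² = 355216/25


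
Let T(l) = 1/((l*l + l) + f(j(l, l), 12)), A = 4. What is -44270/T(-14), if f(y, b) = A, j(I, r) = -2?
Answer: -8234220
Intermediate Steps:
f(y, b) = 4
T(l) = 1/(4 + l + l²) (T(l) = 1/((l*l + l) + 4) = 1/((l² + l) + 4) = 1/((l + l²) + 4) = 1/(4 + l + l²))
-44270/T(-14) = -44270/(1/(4 - 14 + (-14)²)) = -44270/(1/(4 - 14 + 196)) = -44270/(1/186) = -44270/1/186 = -44270*186 = -8234220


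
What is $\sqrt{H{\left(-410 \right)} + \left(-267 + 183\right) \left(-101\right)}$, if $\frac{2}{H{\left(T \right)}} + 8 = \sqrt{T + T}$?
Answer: $\sqrt{\frac{33935 - 8484 i \sqrt{205}}{4 - i \sqrt{205}}} \approx 92.109 - 0.0004 i$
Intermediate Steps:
$H{\left(T \right)} = \frac{2}{-8 + \sqrt{2} \sqrt{T}}$ ($H{\left(T \right)} = \frac{2}{-8 + \sqrt{T + T}} = \frac{2}{-8 + \sqrt{2 T}} = \frac{2}{-8 + \sqrt{2} \sqrt{T}}$)
$\sqrt{H{\left(-410 \right)} + \left(-267 + 183\right) \left(-101\right)} = \sqrt{\frac{2}{-8 + \sqrt{2} \sqrt{-410}} + \left(-267 + 183\right) \left(-101\right)} = \sqrt{\frac{2}{-8 + \sqrt{2} i \sqrt{410}} - -8484} = \sqrt{\frac{2}{-8 + 2 i \sqrt{205}} + 8484} = \sqrt{8484 + \frac{2}{-8 + 2 i \sqrt{205}}}$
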